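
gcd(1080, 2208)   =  24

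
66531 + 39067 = 105598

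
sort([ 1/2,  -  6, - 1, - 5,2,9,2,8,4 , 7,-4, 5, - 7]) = [ - 7, - 6, - 5, - 4, - 1,1/2,  2 , 2,4, 5,7,8 , 9]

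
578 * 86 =49708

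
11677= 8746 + 2931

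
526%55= 31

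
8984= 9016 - 32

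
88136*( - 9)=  - 793224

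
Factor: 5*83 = 5^1*83^1 = 415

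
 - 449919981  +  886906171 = 436986190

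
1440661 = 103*13987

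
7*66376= 464632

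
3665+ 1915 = 5580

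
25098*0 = 0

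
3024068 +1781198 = 4805266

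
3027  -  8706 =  - 5679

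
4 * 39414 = 157656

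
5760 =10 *576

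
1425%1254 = 171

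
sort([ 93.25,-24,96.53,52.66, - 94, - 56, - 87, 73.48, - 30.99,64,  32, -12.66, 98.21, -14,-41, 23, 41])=[-94,-87,-56 , - 41, - 30.99, - 24,-14 , -12.66, 23,  32,41, 52.66, 64, 73.48,93.25,96.53,98.21 ] 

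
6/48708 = 1/8118 = 0.00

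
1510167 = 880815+629352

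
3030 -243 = 2787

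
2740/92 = 29 + 18/23 = 29.78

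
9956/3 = 3318 + 2/3 = 3318.67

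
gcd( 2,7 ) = 1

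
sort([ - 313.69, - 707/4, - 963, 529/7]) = [-963, - 313.69, - 707/4, 529/7 ]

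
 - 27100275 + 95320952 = 68220677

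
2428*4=9712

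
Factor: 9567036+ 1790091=11357127 = 3^2*47^1*26849^1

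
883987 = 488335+395652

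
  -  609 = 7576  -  8185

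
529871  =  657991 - 128120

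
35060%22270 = 12790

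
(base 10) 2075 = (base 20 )53F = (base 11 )1617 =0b100000011011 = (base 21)4EH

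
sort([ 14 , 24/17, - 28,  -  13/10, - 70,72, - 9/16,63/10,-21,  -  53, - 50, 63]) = [ - 70, - 53,-50, - 28, - 21, - 13/10, - 9/16, 24/17,63/10,14,63,  72] 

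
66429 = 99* 671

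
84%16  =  4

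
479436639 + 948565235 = 1428001874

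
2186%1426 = 760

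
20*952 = 19040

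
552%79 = 78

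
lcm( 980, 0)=0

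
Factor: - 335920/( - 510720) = 221/336 =2^(-4)*3^( - 1)*7^ ( - 1 )*13^1 *17^1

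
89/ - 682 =- 1 + 593/682 = - 0.13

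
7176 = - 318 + 7494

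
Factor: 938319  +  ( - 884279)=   2^3*5^1*7^1*193^1 = 54040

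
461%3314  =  461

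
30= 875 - 845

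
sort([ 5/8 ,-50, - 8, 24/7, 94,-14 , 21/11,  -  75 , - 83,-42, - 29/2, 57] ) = [ - 83, - 75, - 50,-42 , - 29/2,-14 ,  -  8,5/8,21/11,24/7,57,94]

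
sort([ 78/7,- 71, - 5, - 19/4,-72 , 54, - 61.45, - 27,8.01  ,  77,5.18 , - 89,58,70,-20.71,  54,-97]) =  [ - 97, - 89, - 72, - 71,- 61.45, - 27,  -  20.71 , - 5, - 19/4, 5.18,8.01 , 78/7,54, 54,58,70, 77 ] 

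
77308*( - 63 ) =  - 4870404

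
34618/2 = 17309 = 17309.00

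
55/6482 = 55/6482 = 0.01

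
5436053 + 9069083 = 14505136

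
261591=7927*33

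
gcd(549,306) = 9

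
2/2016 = 1/1008 =0.00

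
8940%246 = 84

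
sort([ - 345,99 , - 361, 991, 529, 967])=[-361, - 345,99, 529,967,991]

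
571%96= 91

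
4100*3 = 12300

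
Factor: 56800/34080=3^( - 1)*5^1 =5/3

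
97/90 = 97/90 = 1.08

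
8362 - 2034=6328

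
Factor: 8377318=2^1* 37^1*79^1* 1433^1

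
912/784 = 57/49 = 1.16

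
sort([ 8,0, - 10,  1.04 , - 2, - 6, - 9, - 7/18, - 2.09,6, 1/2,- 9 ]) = [ - 10, - 9 ,  -  9,  -  6,  -  2.09,  -  2, - 7/18,0,1/2, 1.04,6, 8 ]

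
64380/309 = 21460/103= 208.35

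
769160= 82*9380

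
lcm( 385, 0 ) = 0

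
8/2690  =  4/1345 = 0.00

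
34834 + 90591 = 125425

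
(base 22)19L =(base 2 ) 1010111111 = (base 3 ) 222001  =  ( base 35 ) k3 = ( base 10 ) 703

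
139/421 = 139/421 = 0.33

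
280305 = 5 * 56061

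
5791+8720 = 14511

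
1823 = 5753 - 3930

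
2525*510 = 1287750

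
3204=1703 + 1501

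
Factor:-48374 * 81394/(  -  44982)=2^1*3^( - 3)*7^( -2) * 17^(-1)*19^2*67^1 * 40697^1= 1968676678/22491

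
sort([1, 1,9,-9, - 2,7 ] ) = [  -  9, - 2, 1,1,  7,9 ] 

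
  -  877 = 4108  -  4985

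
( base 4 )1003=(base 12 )57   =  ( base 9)74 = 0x43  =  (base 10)67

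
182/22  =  8 + 3/11 = 8.27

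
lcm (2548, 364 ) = 2548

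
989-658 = 331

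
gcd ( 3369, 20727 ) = 3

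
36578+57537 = 94115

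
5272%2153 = 966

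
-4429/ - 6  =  738 + 1/6  =  738.17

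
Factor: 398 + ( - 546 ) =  - 2^2*37^1 = - 148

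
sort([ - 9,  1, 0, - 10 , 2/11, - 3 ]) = [ - 10,- 9, - 3,0,2/11 , 1] 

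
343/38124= 343/38124  =  0.01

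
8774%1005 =734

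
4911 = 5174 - 263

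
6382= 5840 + 542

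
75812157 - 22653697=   53158460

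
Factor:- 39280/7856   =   - 5^1 = -5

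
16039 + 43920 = 59959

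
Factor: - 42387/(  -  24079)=213/121 = 3^1*11^(-2)*71^1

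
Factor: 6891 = 3^1*2297^1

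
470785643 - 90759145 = 380026498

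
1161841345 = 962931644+198909701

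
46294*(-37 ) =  - 1712878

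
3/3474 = 1/1158 = 0.00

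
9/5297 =9/5297 = 0.00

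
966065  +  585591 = 1551656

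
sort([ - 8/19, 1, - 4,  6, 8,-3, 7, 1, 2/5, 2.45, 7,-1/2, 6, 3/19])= [ - 4, - 3, - 1/2, - 8/19,3/19,  2/5,1,1,2.45, 6,6, 7, 7,8]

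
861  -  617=244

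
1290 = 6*215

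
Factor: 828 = 2^2*3^2*23^1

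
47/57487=47/57487 = 0.00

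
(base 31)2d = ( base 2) 1001011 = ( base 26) 2n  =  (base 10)75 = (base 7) 135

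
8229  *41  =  337389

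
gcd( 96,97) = 1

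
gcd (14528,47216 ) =3632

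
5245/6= 874 + 1/6 = 874.17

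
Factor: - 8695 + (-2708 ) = -3^2 * 7^1*181^1 = -11403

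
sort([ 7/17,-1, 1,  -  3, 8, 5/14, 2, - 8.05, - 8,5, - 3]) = [ - 8.05, - 8,-3, - 3, - 1, 5/14,7/17, 1,  2, 5 , 8] 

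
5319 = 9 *591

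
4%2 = 0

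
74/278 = 37/139  =  0.27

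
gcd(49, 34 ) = 1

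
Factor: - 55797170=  -2^1 * 5^1*11^1*13^1 * 39019^1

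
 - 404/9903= - 1 + 9499/9903 =-0.04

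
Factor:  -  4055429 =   -  7^1*23^1*25189^1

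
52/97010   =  26/48505=0.00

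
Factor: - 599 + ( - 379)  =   - 978  =  - 2^1*3^1*163^1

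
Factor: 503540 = 2^2 * 5^1*17^1*1481^1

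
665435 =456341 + 209094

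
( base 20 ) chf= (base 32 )513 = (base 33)4O7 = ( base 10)5155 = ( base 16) 1423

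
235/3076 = 235/3076 = 0.08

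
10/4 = 2+1/2 = 2.50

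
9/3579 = 3/1193=0.00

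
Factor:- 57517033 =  - 7^2*227^1*5171^1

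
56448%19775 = 16898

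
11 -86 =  -75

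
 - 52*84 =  - 4368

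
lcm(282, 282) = 282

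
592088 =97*6104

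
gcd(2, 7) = 1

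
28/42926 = 14/21463 = 0.00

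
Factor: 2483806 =2^1*13^1*95531^1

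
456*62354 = 28433424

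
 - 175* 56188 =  - 9832900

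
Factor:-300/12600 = -1/42= -  2^ (  -  1)*3^(-1) * 7^( - 1)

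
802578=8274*97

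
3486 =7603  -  4117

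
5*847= 4235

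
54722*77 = 4213594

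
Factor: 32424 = 2^3*3^1*7^1*193^1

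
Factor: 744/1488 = 1/2 = 2^ ( - 1 )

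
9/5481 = 1/609 = 0.00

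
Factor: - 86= - 2^1* 43^1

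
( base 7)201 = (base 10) 99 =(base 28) 3f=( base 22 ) 4B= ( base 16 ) 63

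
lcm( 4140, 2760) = 8280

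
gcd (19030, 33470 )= 10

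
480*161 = 77280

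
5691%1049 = 446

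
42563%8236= 1383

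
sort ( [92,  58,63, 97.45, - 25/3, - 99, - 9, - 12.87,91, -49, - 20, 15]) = [ - 99, - 49, - 20, - 12.87,-9, - 25/3 , 15,58,63,91,92,97.45 ]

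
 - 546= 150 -696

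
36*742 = 26712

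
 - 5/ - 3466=5/3466 = 0.00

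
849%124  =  105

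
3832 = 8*479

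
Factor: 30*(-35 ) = -1050 = -2^1*3^1 * 5^2*7^1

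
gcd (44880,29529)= 51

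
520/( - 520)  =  -1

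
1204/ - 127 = -10 +66/127  =  -9.48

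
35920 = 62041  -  26121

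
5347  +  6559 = 11906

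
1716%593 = 530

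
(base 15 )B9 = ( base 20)8E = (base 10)174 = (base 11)149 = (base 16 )ae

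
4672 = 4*1168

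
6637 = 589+6048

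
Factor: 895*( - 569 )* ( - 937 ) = 477171935 = 5^1*179^1*569^1*937^1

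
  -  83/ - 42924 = 83/42924 = 0.00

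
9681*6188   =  59906028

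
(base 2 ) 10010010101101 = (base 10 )9389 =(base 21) 1062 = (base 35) 7N9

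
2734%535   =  59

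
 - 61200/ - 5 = 12240 + 0/1 = 12240.00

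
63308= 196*323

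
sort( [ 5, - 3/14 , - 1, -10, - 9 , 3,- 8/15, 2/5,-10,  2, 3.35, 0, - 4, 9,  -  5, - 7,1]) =[ - 10, - 10, - 9 ,  -  7, - 5, - 4, - 1, - 8/15, - 3/14,0,2/5, 1,2, 3, 3.35, 5,9] 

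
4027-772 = 3255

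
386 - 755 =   -  369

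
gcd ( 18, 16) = 2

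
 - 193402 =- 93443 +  - 99959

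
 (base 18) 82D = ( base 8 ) 5121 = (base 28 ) 3A9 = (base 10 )2641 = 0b101001010001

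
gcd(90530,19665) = 5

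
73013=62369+10644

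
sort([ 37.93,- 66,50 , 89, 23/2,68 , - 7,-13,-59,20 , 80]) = [ - 66, - 59, - 13,  -  7, 23/2, 20  ,  37.93, 50, 68 , 80,  89 ] 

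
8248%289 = 156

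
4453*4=17812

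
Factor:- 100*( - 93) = 9300 = 2^2 * 3^1 * 5^2*31^1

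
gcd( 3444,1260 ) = 84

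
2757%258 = 177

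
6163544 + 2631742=8795286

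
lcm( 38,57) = 114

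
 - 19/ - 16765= 19/16765 = 0.00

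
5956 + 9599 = 15555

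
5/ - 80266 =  - 5/80266 = - 0.00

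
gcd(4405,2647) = 1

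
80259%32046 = 16167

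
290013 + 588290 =878303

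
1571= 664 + 907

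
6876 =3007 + 3869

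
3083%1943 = 1140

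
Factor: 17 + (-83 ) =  - 2^1*3^1*11^1 = - 66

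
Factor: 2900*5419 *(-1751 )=  -  27517140100 = -2^2*5^2*17^1*29^1*103^1*5419^1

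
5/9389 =5/9389 =0.00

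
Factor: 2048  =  2^11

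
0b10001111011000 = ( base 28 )bjk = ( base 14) 34B6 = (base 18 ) 1a5e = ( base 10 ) 9176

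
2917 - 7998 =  - 5081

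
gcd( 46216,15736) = 8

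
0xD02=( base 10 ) 3330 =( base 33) 31u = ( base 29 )3RO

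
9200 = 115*80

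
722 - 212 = 510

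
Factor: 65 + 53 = 118  =  2^1*59^1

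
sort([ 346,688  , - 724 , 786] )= [-724,346,  688,786]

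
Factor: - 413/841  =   - 7^1*29^ ( - 2 )*59^1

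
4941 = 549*9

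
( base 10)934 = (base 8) 1646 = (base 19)2B3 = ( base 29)136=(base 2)1110100110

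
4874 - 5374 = -500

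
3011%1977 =1034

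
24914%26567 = 24914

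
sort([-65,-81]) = [ - 81, - 65]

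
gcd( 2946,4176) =6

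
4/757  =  4/757 = 0.01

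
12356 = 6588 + 5768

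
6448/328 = 806/41  =  19.66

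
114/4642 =57/2321 = 0.02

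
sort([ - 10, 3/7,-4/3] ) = [-10, - 4/3,3/7 ]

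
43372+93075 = 136447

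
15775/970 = 3155/194 = 16.26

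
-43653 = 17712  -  61365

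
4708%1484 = 256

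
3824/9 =3824/9 = 424.89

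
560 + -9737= - 9177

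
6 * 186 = 1116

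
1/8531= 1/8531 =0.00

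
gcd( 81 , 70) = 1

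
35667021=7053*5057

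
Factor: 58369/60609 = 3^ ( - 1) * 89^( - 1 )*227^( - 1 ) * 58369^1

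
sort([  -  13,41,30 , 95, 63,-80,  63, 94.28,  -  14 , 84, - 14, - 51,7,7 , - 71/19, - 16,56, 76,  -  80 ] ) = [-80, - 80 ,-51, - 16,-14, -14 ,-13,-71/19  ,  7,7 , 30, 41, 56,  63,  63,76,84, 94.28, 95]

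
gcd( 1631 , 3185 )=7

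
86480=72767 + 13713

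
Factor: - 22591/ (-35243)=13^( - 1 )*19^1*29^1*41^1*2711^( - 1) 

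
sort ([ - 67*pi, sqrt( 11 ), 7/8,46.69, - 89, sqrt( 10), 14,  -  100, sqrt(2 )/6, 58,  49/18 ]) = [ - 67*pi, - 100, -89, sqrt( 2)/6,7/8, 49/18 , sqrt(10 ),sqrt( 11 ), 14,46.69, 58] 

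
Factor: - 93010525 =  - 5^2*3720421^1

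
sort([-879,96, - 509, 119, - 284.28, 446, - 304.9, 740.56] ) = [ - 879, - 509, - 304.9, - 284.28  ,  96,119, 446 , 740.56]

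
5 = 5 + 0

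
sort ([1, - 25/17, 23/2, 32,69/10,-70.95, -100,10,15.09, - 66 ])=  [ - 100, - 70.95,  -  66,-25/17,  1,69/10,10,23/2,15.09 , 32 ] 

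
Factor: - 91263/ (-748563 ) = 30421/249521 = 29^1*1049^1*249521^( - 1)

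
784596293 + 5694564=790290857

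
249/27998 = 249/27998 = 0.01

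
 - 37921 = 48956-86877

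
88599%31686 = 25227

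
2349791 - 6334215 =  - 3984424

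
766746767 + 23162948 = 789909715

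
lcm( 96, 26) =1248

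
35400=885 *40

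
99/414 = 11/46 = 0.24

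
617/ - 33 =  - 19 + 10/33=-18.70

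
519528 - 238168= 281360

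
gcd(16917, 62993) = 1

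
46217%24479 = 21738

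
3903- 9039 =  - 5136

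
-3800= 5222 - 9022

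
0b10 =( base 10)2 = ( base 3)2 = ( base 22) 2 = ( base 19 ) 2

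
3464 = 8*433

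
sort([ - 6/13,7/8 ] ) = [ - 6/13, 7/8 ] 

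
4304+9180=13484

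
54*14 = 756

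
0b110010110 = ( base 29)e0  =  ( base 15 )1c1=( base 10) 406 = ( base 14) 210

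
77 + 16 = 93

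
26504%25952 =552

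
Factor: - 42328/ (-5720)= 5^( - 1)*37^1 = 37/5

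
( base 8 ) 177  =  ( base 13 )9a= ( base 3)11201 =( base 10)127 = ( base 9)151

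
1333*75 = 99975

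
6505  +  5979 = 12484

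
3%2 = 1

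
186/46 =93/23 = 4.04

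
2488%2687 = 2488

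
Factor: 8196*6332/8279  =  2^4*3^1*17^( - 1) * 487^( - 1 )*683^1*1583^1 = 51897072/8279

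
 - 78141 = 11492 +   -  89633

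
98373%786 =123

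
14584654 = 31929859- 17345205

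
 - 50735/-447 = 113 + 224/447 = 113.50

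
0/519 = 0 = 0.00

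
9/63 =1/7 = 0.14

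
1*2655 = 2655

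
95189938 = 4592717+90597221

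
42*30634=1286628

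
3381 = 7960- 4579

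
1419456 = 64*22179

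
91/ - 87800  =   - 1  +  87709/87800 = -0.00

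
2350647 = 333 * 7059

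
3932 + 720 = 4652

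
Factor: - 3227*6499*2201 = - 7^1*31^1*67^1*71^1*97^1*461^1 =- 46159972873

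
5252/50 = 105 + 1/25  =  105.04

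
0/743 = 0 = 0.00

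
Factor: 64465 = 5^1*12893^1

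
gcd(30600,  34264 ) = 8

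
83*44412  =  3686196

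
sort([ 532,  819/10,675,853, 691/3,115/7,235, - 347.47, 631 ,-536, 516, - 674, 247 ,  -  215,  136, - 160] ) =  [-674, - 536,-347.47,-215, - 160, 115/7, 819/10, 136,691/3,  235,247,516,532,631, 675,853] 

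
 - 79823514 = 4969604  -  84793118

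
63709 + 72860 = 136569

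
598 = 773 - 175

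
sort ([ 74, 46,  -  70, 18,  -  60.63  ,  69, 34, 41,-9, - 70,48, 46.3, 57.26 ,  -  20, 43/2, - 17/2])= [ - 70,-70, - 60.63, - 20, - 9,-17/2, 18, 43/2, 34, 41, 46, 46.3, 48, 57.26, 69, 74 ]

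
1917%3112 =1917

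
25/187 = 25/187 = 0.13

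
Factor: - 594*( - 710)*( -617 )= - 260213580= - 2^2*3^3*5^1*11^1*71^1*617^1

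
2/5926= 1/2963 = 0.00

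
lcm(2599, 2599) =2599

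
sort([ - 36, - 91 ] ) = [ -91, - 36]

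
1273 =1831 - 558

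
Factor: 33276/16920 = 2^(-1)*3^ ( - 1)*5^( - 1)*59^1 = 59/30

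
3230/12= 1615/6 = 269.17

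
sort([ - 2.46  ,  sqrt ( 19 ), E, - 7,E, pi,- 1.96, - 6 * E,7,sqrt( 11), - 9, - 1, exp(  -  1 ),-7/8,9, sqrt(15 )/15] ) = [ - 6*E, - 9, - 7 ,-2.46, - 1.96  , - 1, - 7/8,  sqrt (15 ) /15,exp( - 1), E, E,pi , sqrt(11) , sqrt( 19),7, 9 ] 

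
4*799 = 3196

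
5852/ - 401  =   - 15 + 163/401 =-14.59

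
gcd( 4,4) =4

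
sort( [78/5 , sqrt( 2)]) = [ sqrt( 2 ),78/5 ]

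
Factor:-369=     -  3^2 * 41^1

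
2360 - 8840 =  - 6480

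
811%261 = 28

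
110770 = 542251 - 431481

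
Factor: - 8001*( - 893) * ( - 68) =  - 485852724 = - 2^2*3^2 * 7^1*17^1 * 19^1*47^1*127^1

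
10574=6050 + 4524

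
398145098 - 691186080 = -293040982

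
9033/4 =9033/4 =2258.25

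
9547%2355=127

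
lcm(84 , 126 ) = 252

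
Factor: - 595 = -5^1* 7^1*17^1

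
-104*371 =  - 38584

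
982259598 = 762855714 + 219403884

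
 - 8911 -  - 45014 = 36103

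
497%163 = 8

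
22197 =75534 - 53337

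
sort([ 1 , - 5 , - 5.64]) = [-5.64, - 5, 1] 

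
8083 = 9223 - 1140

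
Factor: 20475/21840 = 2^( - 4)*3^1*5^1 = 15/16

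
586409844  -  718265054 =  - 131855210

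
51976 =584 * 89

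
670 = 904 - 234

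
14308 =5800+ 8508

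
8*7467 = 59736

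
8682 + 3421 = 12103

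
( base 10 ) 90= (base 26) 3C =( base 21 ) 46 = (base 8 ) 132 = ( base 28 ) 36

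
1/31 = 1/31  =  0.03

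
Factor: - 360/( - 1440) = 1/4 = 2^(-2)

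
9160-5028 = 4132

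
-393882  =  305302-699184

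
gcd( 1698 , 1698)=1698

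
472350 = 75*6298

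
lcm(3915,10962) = 54810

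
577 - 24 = 553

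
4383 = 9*487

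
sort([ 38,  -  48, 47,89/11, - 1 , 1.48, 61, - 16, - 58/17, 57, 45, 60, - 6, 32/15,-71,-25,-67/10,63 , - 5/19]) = [ - 71  ,-48,-25,- 16, - 67/10, - 6,-58/17,- 1,  -  5/19, 1.48 , 32/15, 89/11, 38, 45, 47, 57,60,61, 63 ]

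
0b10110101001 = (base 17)504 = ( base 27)1qi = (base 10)1449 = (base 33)1au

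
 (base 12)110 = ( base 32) 4s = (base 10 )156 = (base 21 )79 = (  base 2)10011100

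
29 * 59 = 1711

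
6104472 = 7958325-1853853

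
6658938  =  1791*3718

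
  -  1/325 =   -  1/325 = -0.00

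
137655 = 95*1449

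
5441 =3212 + 2229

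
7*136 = 952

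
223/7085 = 223/7085 = 0.03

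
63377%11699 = 4882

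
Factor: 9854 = 2^1*13^1*379^1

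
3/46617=1/15539= 0.00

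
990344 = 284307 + 706037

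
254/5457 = 254/5457= 0.05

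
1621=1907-286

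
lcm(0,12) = 0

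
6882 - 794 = 6088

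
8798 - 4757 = 4041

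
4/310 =2/155 = 0.01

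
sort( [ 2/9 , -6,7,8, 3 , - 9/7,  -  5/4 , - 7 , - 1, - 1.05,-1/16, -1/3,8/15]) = [ - 7,  -  6  ,  -  9/7, - 5/4, - 1.05, - 1, - 1/3, -1/16, 2/9 , 8/15, 3,7,8] 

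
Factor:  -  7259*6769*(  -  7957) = 390976512647 = 7^2*17^1* 61^1*73^1 * 109^1*967^1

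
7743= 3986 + 3757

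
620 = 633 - 13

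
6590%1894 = 908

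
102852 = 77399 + 25453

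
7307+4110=11417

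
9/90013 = 9/90013 = 0.00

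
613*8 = 4904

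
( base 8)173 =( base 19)69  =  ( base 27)4F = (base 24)53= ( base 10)123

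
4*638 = 2552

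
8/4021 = 8/4021=   0.00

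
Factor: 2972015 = 5^1*594403^1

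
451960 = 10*45196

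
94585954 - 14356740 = 80229214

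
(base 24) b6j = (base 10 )6499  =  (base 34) 5L5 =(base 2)1100101100011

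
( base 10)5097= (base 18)FD3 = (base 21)bbf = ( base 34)4DV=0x13e9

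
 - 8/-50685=8/50685  =  0.00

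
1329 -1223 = 106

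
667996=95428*7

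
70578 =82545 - 11967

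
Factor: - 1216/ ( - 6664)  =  2^3*7^( - 2)*17^( - 1)*19^1 = 152/833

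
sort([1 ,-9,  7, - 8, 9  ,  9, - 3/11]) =[ - 9, - 8,-3/11, 1, 7,9,9 ]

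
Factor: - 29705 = -5^1*13^1*457^1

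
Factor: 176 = 2^4*11^1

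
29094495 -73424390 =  - 44329895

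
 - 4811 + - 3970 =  - 8781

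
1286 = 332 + 954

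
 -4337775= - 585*7415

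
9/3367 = 9/3367 = 0.00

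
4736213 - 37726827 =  - 32990614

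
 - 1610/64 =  - 26 + 27/32=-25.16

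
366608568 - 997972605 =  - 631364037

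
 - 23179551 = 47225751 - 70405302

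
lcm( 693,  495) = 3465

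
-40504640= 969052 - 41473692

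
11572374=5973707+5598667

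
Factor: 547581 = 3^1*349^1 * 523^1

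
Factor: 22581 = 3^2*13^1 * 193^1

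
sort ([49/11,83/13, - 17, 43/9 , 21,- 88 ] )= [- 88 , - 17, 49/11,43/9,83/13,21 ]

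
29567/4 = 29567/4 =7391.75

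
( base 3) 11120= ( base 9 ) 146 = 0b1111011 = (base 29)47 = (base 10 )123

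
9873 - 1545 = 8328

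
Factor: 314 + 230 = 544 = 2^5*17^1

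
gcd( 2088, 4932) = 36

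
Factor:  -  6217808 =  - 2^4*229^1 * 1697^1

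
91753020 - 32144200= 59608820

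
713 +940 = 1653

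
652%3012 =652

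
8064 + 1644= 9708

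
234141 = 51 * 4591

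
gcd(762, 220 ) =2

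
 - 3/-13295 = 3/13295 = 0.00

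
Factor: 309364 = 2^2*11^1 * 79^1 * 89^1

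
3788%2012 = 1776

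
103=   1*103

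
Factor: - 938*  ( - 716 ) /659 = 671608/659 = 2^3 * 7^1*67^1*179^1 * 659^( - 1) 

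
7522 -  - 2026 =9548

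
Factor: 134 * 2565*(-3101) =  - 1065844710 = - 2^1 * 3^3*5^1*7^1*19^1*67^1 *443^1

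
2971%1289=393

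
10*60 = 600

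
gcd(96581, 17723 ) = 1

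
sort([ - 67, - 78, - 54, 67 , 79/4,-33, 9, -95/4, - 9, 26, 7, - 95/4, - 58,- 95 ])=[ - 95, - 78,  -  67,-58,- 54,- 33, - 95/4,-95/4,-9 , 7,9, 79/4,26 , 67 ] 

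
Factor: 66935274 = 2^1*3^1*7^2 * 227671^1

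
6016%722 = 240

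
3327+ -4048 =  - 721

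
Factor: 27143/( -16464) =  - 2^( - 4 )*3^ ( - 1)*7^(-3) * 27143^1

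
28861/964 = 28861/964 = 29.94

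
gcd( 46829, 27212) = 1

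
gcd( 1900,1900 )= 1900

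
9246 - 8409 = 837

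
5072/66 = 76  +  28/33=76.85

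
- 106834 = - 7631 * 14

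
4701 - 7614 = - 2913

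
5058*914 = 4623012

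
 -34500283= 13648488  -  48148771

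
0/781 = 0 = 0.00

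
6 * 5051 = 30306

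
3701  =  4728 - 1027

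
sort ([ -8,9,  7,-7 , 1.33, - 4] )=[-8,-7,-4, 1.33, 7,  9]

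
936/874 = 1 + 31/437  =  1.07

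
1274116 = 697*1828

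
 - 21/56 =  - 3/8 =- 0.38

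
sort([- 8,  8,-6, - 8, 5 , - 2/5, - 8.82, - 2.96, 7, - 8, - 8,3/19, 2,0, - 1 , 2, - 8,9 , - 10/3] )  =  [ - 8.82, - 8, - 8 ,  -  8 , - 8,-8, - 6 ,-10/3, - 2.96,  -  1,  -  2/5, 0 , 3/19,2,2,5,7, 8, 9] 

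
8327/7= 8327/7= 1189.57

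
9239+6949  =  16188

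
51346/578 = 25673/289 =88.83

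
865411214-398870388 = 466540826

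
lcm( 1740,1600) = 139200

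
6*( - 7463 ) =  - 44778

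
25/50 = 1/2 = 0.50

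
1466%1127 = 339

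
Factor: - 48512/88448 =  -379/691 = - 379^1*691^( - 1)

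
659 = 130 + 529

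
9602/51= 188+14/51 = 188.27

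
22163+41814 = 63977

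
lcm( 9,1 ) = 9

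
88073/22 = 4003 + 7/22  =  4003.32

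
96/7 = 96/7 = 13.71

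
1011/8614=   1011/8614 = 0.12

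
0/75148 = 0 = 0.00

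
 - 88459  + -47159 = - 135618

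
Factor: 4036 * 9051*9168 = 334905536448 = 2^6*3^2*7^1*191^1*431^1*1009^1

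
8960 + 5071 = 14031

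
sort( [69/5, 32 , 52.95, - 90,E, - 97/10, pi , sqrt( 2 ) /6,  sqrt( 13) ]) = [- 90, - 97/10, sqrt ( 2 ) /6, E, pi,sqrt( 13 ), 69/5, 32, 52.95]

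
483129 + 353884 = 837013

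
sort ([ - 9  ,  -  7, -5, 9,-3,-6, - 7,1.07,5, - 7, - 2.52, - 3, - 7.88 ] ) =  [ - 9 ,-7.88,- 7, - 7, - 7, - 6, - 5 , - 3 ,-3 , - 2.52 , 1.07, 5,9] 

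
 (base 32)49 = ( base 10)137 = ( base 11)115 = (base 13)A7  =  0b10001001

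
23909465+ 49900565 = 73810030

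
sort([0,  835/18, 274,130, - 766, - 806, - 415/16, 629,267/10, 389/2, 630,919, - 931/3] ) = [ - 806, -766, - 931/3, -415/16, 0, 267/10, 835/18,  130, 389/2 , 274 , 629, 630, 919]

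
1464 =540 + 924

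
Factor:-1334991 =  - 3^1*7^1*151^1*421^1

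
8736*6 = 52416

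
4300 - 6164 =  - 1864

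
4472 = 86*52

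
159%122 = 37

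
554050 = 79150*7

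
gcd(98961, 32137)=1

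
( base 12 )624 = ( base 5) 12032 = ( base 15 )3e7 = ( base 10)892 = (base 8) 1574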